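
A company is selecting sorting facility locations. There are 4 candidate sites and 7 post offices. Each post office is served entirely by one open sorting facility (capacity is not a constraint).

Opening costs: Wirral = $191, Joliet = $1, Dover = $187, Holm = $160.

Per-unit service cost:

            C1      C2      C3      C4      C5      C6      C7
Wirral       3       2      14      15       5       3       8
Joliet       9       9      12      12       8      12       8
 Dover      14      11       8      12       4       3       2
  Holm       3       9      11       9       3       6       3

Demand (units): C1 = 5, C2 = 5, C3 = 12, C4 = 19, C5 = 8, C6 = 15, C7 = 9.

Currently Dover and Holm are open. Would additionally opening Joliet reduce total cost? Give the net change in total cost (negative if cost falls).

No — net change +1 (cost rises by 1).

Current service cost with {Dover, Holm}: 414.
Adding Joliet: each post office re-picks its cheapest; new service cost 414, saving 0.
Extra fixed cost: 1. Net change = 1 − 0 = 1.
(Totals: 761 → 762.)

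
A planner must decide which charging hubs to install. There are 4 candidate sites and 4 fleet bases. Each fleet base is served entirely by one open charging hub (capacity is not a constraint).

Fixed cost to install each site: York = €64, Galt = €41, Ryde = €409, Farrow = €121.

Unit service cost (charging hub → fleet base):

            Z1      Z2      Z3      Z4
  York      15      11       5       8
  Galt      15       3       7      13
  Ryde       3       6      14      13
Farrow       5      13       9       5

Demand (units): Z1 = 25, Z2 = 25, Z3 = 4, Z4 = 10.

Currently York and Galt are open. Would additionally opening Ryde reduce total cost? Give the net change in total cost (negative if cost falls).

Current service cost with {York, Galt}: 550.
Adding Ryde: each fleet base re-picks its cheapest; new service cost 250, saving 300.
Extra fixed cost: 409. Net change = 409 − 300 = 109.
(Totals: 655 → 764.)

No — net change +109 (cost rises by 109).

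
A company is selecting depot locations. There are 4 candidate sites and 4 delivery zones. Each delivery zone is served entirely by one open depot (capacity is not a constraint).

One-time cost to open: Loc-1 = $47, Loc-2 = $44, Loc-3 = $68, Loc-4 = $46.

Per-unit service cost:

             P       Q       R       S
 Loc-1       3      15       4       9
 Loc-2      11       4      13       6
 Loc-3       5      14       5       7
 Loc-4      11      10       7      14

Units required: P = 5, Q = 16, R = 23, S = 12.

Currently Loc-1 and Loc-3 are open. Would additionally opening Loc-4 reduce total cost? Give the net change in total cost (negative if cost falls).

Yes — net change −18 (cost falls by 18).

Current service cost with {Loc-1, Loc-3}: 415.
Adding Loc-4: each delivery zone re-picks its cheapest; new service cost 351, saving 64.
Extra fixed cost: 46. Net change = 46 − 64 = -18.
(Totals: 530 → 512.)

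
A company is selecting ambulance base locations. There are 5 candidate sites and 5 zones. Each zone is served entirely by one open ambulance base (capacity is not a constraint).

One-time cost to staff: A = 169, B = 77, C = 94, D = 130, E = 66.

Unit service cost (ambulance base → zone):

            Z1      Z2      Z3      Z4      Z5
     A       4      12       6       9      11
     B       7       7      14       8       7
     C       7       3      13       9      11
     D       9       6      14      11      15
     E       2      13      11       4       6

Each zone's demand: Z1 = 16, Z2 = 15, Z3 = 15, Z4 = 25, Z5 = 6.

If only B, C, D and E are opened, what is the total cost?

Each zone is assigned to its cheapest site among the open ones.
{B, C, D, E}: Z1→E 2·16=32, Z2→C 3·15=45, Z3→E 11·15=165, Z4→E 4·25=100, Z5→E 6·6=36. Service 378; fixed 367; total 745.

Total cost: 745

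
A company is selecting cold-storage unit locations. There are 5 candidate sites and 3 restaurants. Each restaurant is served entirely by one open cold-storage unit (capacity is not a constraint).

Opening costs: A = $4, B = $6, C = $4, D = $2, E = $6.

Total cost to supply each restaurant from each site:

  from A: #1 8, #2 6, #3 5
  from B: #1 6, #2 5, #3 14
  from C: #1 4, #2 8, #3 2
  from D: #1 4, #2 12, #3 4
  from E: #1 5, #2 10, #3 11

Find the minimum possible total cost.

Minimum total cost: 18

For any fixed open set, each restaurant goes to its cheapest open site; total = fixed + service.
{C}: #1→C 4, #2→C 8, #3→C 2. Service 14; fixed 4; total 18.
{A, C}: #1→C 4, #2→A 6, #3→C 2. Service 12; fixed 8; total 20.
{A, D}: #1→D 4, #2→A 6, #3→D 4. Service 14; fixed 6; total 20.
{A, B, C, D, E}: #1→C 4, #2→B 5, #3→C 2. Service 11; fixed 22; total 33.
No other subset beats 18.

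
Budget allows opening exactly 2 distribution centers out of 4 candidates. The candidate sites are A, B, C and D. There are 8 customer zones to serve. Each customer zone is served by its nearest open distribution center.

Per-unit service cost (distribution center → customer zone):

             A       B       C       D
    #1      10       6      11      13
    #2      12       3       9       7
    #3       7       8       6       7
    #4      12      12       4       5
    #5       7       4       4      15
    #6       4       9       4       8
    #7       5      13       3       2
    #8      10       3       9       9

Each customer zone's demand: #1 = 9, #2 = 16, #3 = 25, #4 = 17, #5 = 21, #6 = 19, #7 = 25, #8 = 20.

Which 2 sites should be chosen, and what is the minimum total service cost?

Choose B and C; total service cost 615.

With exactly 2 open, each customer zone uses its cheapest among the chosen.
{B, C}: #1→B 6·9=54, #2→B 3·16=48, #3→C 6·25=150, #4→C 4·17=68, #5→B 4·21=84, #6→C 4·19=76, #7→C 3·25=75, #8→B 3·20=60. Service cost 615.
{B, D}: service cost 708
{C, D}: service cost 819
Among all 6 size-2 choices, {B, C} is lowest.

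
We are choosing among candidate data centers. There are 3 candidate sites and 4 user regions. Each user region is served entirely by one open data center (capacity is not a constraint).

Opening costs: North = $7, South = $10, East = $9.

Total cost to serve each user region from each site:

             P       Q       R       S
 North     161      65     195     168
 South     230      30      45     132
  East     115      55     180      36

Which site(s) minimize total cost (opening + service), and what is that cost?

For any fixed open set, each user region goes to its cheapest open site; total = fixed + service.
{South, East}: P→East 115, Q→South 30, R→South 45, S→East 36. Service 226; fixed 19; total 245.
{North, South, East}: service 226 + fixed 26 = 252
{North, South}: P→North 161, Q→South 30, R→South 45, S→South 132. Service 368; fixed 17; total 385.
{North}: service 589 + fixed 7 = 596
(All 7 nonempty subsets were checked; South and East is lowest.)

Open South and East; minimum total cost 245.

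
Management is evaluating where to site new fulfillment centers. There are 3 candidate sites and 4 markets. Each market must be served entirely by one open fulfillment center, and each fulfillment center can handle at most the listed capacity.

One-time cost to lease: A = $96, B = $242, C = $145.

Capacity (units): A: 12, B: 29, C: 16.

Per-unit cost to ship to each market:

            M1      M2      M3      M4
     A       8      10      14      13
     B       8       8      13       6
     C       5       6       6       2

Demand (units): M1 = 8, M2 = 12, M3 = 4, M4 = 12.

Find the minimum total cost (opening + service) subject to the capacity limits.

Open {B, C}: M1→B 8·8=64, M2→B 8·12=96, M3→C 6·4=24, M4→C 2·12=24.
Loads: B carries 20/29, C carries 16/16. Service 208; fixed 387; total 595.
Next best feasible plan costs 619.

Minimum total cost: 595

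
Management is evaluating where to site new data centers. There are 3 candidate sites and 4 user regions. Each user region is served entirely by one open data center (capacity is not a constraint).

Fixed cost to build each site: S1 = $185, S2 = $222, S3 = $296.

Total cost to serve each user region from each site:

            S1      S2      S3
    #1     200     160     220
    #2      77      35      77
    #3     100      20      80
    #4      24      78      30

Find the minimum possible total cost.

For any fixed open set, each user region goes to its cheapest open site; total = fixed + service.
{S2}: #1→S2 160, #2→S2 35, #3→S2 20, #4→S2 78. Service 293; fixed 222; total 515.
{S1}: service 401 + fixed 185 = 586
{S1, S2}: #1→S2 160, #2→S2 35, #3→S2 20, #4→S1 24. Service 239; fixed 407; total 646.
{S1, S2, S3}: #1→S2 160, #2→S2 35, #3→S2 20, #4→S1 24. Service 239; fixed 703; total 942.
No other subset beats 515.

Minimum total cost: 515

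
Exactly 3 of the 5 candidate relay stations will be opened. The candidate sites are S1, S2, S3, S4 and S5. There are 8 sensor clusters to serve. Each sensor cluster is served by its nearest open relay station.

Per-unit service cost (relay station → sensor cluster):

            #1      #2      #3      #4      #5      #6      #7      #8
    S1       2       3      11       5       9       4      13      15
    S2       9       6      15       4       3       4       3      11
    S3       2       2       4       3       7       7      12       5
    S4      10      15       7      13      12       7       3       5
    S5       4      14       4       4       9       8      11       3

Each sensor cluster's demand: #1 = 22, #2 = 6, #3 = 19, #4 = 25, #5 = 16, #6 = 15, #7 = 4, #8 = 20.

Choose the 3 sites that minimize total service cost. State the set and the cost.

With exactly 3 open, each sensor cluster uses its cheapest among the chosen.
{S2, S3, S5}: #1→S3 2·22=44, #2→S3 2·6=12, #3→S3 4·19=76, #4→S3 3·25=75, #5→S2 3·16=48, #6→S2 4·15=60, #7→S2 3·4=12, #8→S5 3·20=60. Service cost 387.
{S1, S2, S5}: service cost 418
{S1, S2, S3}: service cost 427
Among all 10 size-3 choices, {S2, S3, S5} is lowest.

Choose S2, S3 and S5; total service cost 387.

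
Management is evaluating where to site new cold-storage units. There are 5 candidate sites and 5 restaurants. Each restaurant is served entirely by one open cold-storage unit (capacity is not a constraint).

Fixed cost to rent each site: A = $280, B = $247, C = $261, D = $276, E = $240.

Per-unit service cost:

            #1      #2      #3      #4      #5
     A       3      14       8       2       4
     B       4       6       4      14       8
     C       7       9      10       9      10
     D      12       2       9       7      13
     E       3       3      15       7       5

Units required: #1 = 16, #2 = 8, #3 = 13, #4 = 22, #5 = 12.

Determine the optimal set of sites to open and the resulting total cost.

For any fixed open set, each restaurant goes to its cheapest open site; total = fixed + service.
{A}: #1→A 3·16=48, #2→A 14·8=112, #3→A 8·13=104, #4→A 2·22=44, #5→A 4·12=48. Service 356; fixed 280; total 636.
{E}: #1→E 3·16=48, #2→E 3·8=24, #3→E 15·13=195, #4→E 7·22=154, #5→E 5·12=60. Service 481; fixed 240; total 721.
{A, B}: service 240 + fixed 527 = 767
{A, B, C, D, E}: service 208 + fixed 1304 = 1512
No other subset beats 636.

Open A only; minimum total cost 636.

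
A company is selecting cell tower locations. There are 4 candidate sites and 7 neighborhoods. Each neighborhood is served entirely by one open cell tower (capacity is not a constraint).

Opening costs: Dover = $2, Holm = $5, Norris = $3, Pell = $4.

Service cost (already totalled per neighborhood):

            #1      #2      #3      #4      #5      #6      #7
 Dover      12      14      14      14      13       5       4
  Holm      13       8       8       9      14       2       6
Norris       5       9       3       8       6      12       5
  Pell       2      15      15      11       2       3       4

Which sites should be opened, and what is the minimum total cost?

Open Norris and Pell; minimum total cost 38.

For any fixed open set, each neighborhood goes to its cheapest open site; total = fixed + service.
{Norris, Pell}: #1→Pell 2, #2→Norris 9, #3→Norris 3, #4→Norris 8, #5→Pell 2, #6→Pell 3, #7→Pell 4. Service 31; fixed 7; total 38.
{Dover, Norris, Pell}: service 31 + fixed 9 = 40
{Holm, Norris, Pell}: service 29 + fixed 12 = 41
{Dover, Holm, Norris, Pell}: service 29 + fixed 14 = 43
(All 15 nonempty subsets were checked; Norris and Pell is lowest.)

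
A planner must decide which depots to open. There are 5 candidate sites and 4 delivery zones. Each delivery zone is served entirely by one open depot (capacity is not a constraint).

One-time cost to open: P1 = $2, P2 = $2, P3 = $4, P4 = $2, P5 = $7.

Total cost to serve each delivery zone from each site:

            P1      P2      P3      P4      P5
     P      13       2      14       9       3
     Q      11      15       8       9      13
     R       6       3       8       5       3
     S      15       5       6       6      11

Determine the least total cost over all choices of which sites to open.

Minimum total cost: 23

For any fixed open set, each delivery zone goes to its cheapest open site; total = fixed + service.
{P2, P4}: P→P2 2, Q→P4 9, R→P2 3, S→P2 5. Service 19; fixed 4; total 23.
{P2, P3}: service 18 + fixed 6 = 24
{P1, P2}: P→P2 2, Q→P1 11, R→P2 3, S→P2 5. Service 21; fixed 4; total 25.
{P1, P2, P3, P4, P5}: service 18 + fixed 17 = 35
No other subset beats 23.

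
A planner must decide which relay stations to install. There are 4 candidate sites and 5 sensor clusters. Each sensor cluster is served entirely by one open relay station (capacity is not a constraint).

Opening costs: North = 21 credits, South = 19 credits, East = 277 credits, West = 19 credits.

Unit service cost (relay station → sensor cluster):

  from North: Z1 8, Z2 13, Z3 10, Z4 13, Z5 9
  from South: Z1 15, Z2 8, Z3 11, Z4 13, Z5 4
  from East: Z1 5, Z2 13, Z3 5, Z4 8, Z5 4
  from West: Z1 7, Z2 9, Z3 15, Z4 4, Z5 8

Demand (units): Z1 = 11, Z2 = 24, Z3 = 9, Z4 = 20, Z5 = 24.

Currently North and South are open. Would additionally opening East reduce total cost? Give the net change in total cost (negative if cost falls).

Current service cost with {North, South}: 726.
Adding East: each sensor cluster re-picks its cheapest; new service cost 548, saving 178.
Extra fixed cost: 277. Net change = 277 − 178 = 99.
(Totals: 766 → 865.)

No — net change +99 (cost rises by 99).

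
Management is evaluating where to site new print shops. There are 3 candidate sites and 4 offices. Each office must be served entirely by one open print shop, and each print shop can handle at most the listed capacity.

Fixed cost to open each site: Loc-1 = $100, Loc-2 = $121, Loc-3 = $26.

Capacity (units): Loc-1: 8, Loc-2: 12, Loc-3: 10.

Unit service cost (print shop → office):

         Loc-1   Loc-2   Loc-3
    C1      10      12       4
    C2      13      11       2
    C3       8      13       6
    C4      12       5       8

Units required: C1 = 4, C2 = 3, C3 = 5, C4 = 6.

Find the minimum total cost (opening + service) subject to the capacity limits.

Open {Loc-2, Loc-3}: C1→Loc-3 4·4=16, C2→Loc-2 11·3=33, C3→Loc-3 6·5=30, C4→Loc-2 5·6=30.
Loads: Loc-2 carries 9/12, Loc-3 carries 9/10. Service 109; fixed 147; total 256.
Next best feasible plan costs 261.

Minimum total cost: 256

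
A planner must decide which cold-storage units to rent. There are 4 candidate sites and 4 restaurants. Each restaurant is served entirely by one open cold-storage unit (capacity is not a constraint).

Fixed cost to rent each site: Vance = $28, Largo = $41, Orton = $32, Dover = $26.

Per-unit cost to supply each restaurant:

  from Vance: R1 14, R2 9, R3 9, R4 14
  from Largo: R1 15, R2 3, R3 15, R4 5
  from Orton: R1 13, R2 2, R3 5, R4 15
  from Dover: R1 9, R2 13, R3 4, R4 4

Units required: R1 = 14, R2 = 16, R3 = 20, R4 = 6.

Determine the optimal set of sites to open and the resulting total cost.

For any fixed open set, each restaurant goes to its cheapest open site; total = fixed + service.
{Orton, Dover}: R1→Dover 9·14=126, R2→Orton 2·16=32, R3→Dover 4·20=80, R4→Dover 4·6=24. Service 262; fixed 58; total 320.
{Largo, Dover}: service 278 + fixed 67 = 345
{Vance, Orton, Dover}: R1→Dover 9·14=126, R2→Orton 2·16=32, R3→Dover 4·20=80, R4→Dover 4·6=24. Service 262; fixed 86; total 348.
{Vance, Largo, Orton, Dover}: service 262 + fixed 127 = 389
(All 15 nonempty subsets were checked; Orton and Dover is lowest.)

Open Orton and Dover; minimum total cost 320.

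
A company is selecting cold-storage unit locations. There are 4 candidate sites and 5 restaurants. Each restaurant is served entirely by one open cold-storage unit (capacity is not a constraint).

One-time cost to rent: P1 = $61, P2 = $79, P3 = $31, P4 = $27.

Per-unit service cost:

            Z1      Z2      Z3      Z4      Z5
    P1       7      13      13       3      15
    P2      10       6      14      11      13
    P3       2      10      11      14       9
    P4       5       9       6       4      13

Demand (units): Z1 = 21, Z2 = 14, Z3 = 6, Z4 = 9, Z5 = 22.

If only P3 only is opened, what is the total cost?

Each restaurant is assigned to its cheapest site among the open ones.
{P3}: Z1→P3 2·21=42, Z2→P3 10·14=140, Z3→P3 11·6=66, Z4→P3 14·9=126, Z5→P3 9·22=198. Service 572; fixed 31; total 603.

Total cost: 603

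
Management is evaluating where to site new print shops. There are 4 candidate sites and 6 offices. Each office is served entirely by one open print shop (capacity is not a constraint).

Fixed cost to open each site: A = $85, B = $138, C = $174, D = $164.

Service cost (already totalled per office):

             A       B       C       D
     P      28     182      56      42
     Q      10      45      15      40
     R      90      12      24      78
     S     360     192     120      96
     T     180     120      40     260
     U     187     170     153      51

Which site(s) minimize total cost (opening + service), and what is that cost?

For any fixed open set, each office goes to its cheapest open site; total = fixed + service.
{C}: P→C 56, Q→C 15, R→C 24, S→C 120, T→C 40, U→C 153. Service 408; fixed 174; total 582.
{C, D}: service 268 + fixed 338 = 606
{A, C}: service 375 + fixed 259 = 634
{A, B, C, D}: service 237 + fixed 561 = 798
(All 15 nonempty subsets were checked; C only is lowest.)

Open C only; minimum total cost 582.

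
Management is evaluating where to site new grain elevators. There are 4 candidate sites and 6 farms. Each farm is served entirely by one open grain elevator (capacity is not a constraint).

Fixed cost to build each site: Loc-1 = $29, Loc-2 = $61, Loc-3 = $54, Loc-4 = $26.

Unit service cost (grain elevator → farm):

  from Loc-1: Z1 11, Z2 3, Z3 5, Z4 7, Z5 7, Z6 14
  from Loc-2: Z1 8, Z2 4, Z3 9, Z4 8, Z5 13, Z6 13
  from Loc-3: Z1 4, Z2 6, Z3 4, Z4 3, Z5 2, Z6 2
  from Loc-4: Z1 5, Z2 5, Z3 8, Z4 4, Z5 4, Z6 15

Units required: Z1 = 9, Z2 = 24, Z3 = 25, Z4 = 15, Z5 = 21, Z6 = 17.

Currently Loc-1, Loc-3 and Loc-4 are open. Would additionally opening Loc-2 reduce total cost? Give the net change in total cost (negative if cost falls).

No — net change +61 (cost rises by 61).

Current service cost with {Loc-1, Loc-3, Loc-4}: 329.
Adding Loc-2: each farm re-picks its cheapest; new service cost 329, saving 0.
Extra fixed cost: 61. Net change = 61 − 0 = 61.
(Totals: 438 → 499.)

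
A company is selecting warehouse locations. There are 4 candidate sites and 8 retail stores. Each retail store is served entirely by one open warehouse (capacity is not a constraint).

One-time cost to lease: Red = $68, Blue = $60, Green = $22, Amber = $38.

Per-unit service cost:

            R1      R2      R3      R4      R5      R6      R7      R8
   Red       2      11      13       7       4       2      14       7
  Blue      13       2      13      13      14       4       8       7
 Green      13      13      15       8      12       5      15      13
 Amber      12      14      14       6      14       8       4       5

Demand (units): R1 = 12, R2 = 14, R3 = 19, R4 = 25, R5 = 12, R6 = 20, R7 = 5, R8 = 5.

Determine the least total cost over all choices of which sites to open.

Minimum total cost: 748

For any fixed open set, each retail store goes to its cheapest open site; total = fixed + service.
{Red, Blue, Amber}: R1→Red 2·12=24, R2→Blue 2·14=28, R3→Red 13·19=247, R4→Amber 6·25=150, R5→Red 4·12=48, R6→Red 2·20=40, R7→Amber 4·5=20, R8→Amber 5·5=25. Service 582; fixed 166; total 748.
{Red, Blue}: R1→Red 2·12=24, R2→Blue 2·14=28, R3→Red 13·19=247, R4→Red 7·25=175, R5→Red 4·12=48, R6→Red 2·20=40, R7→Blue 8·5=40, R8→Red 7·5=35. Service 637; fixed 128; total 765.
{Red, Blue, Green, Amber}: R1→Red 2·12=24, R2→Blue 2·14=28, R3→Red 13·19=247, R4→Amber 6·25=150, R5→Red 4·12=48, R6→Red 2·20=40, R7→Amber 4·5=20, R8→Amber 5·5=25. Service 582; fixed 188; total 770.
{Green}: service 1207 + fixed 22 = 1229
No other subset beats 748.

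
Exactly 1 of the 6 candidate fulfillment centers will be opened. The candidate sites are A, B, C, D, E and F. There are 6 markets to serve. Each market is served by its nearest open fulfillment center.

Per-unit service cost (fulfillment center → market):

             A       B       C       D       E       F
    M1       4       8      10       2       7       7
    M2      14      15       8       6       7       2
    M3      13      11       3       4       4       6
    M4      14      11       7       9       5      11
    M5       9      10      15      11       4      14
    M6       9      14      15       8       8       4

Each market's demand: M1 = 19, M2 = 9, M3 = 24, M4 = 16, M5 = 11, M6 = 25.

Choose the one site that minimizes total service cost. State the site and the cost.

Choose E only; total service cost 616.

With exactly 1 open, each market uses its cheapest among the chosen.
{E}: M1→E 7·19=133, M2→E 7·9=63, M3→E 4·24=96, M4→E 5·16=80, M5→E 4·11=44, M6→E 8·25=200. Service cost 616.
{D}: service cost 653
{F}: service cost 725
Among all 6 size-1 choices, {E} is lowest.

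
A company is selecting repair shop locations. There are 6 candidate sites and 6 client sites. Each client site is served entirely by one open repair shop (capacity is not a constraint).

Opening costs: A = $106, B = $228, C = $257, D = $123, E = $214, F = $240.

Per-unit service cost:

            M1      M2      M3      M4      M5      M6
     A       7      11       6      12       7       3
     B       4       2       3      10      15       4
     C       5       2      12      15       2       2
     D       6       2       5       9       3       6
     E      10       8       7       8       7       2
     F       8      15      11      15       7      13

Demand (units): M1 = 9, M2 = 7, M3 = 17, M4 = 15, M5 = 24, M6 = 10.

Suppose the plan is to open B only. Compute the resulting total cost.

Each client site is assigned to its cheapest site among the open ones.
{B}: M1→B 4·9=36, M2→B 2·7=14, M3→B 3·17=51, M4→B 10·15=150, M5→B 15·24=360, M6→B 4·10=40. Service 651; fixed 228; total 879.

Total cost: 879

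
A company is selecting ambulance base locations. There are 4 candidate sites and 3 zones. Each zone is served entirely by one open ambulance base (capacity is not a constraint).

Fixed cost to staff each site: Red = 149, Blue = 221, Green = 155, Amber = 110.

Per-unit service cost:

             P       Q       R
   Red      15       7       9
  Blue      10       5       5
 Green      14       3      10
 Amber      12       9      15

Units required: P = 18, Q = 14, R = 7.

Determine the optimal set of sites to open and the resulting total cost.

Open Blue only; minimum total cost 506.

For any fixed open set, each zone goes to its cheapest open site; total = fixed + service.
{Blue}: P→Blue 10·18=180, Q→Blue 5·14=70, R→Blue 5·7=35. Service 285; fixed 221; total 506.
{Green}: P→Green 14·18=252, Q→Green 3·14=42, R→Green 10·7=70. Service 364; fixed 155; total 519.
{Amber}: service 447 + fixed 110 = 557
{Red, Blue, Green, Amber}: P→Blue 10·18=180, Q→Green 3·14=42, R→Blue 5·7=35. Service 257; fixed 635; total 892.
No other subset beats 506.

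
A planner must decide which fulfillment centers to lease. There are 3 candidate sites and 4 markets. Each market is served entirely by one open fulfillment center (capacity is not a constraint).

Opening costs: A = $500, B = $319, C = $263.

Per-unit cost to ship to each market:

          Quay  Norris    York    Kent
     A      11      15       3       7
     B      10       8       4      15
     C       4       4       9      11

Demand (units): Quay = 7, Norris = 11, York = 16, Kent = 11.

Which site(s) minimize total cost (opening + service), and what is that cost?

For any fixed open set, each market goes to its cheapest open site; total = fixed + service.
{C}: Quay→C 4·7=28, Norris→C 4·11=44, York→C 9·16=144, Kent→C 11·11=121. Service 337; fixed 263; total 600.
{B}: Quay→B 10·7=70, Norris→B 8·11=88, York→B 4·16=64, Kent→B 15·11=165. Service 387; fixed 319; total 706.
{B, C}: Quay→C 4·7=28, Norris→C 4·11=44, York→B 4·16=64, Kent→C 11·11=121. Service 257; fixed 582; total 839.
{A, B, C}: service 197 + fixed 1082 = 1279
(All 7 nonempty subsets were checked; C only is lowest.)

Open C only; minimum total cost 600.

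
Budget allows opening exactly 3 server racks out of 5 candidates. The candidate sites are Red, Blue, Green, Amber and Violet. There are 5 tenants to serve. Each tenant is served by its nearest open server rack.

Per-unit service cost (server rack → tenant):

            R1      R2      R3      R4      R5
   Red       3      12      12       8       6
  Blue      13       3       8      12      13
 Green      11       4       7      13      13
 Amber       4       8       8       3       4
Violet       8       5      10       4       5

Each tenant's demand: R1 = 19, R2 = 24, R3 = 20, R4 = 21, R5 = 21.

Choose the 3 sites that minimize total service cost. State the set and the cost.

Choose Blue, Green and Amber; total service cost 435.

With exactly 3 open, each tenant uses its cheapest among the chosen.
{Blue, Green, Amber}: R1→Amber 4·19=76, R2→Blue 3·24=72, R3→Green 7·20=140, R4→Amber 3·21=63, R5→Amber 4·21=84. Service cost 435.
{Red, Blue, Amber}: service cost 436
{Red, Green, Amber}: service cost 440
Among all 10 size-3 choices, {Blue, Green, Amber} is lowest.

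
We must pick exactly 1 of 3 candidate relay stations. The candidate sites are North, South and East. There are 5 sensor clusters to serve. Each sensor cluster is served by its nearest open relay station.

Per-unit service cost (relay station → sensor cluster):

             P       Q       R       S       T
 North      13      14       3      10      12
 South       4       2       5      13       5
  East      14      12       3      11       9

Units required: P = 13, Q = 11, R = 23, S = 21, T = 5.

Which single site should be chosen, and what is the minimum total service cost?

With exactly 1 open, each sensor cluster uses its cheapest among the chosen.
{South}: P→South 4·13=52, Q→South 2·11=22, R→South 5·23=115, S→South 13·21=273, T→South 5·5=25. Service cost 487.
{East}: service cost 659
{North}: service cost 662
Among all 3 size-1 choices, {South} is lowest.

Choose South only; total service cost 487.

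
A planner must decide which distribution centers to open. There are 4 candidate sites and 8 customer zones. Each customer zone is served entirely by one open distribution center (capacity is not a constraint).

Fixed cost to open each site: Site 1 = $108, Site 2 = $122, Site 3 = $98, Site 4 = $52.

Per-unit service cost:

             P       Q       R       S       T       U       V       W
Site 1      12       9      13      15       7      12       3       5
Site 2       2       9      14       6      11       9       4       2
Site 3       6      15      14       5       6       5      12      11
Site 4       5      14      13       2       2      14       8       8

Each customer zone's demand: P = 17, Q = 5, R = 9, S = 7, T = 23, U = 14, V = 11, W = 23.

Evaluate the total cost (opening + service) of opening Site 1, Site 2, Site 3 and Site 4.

Total cost: 785

Each customer zone is assigned to its cheapest site among the open ones.
{Site 1, Site 2, Site 3, Site 4}: P→Site 2 2·17=34, Q→Site 1 9·5=45, R→Site 1 13·9=117, S→Site 4 2·7=14, T→Site 4 2·23=46, U→Site 3 5·14=70, V→Site 1 3·11=33, W→Site 2 2·23=46. Service 405; fixed 380; total 785.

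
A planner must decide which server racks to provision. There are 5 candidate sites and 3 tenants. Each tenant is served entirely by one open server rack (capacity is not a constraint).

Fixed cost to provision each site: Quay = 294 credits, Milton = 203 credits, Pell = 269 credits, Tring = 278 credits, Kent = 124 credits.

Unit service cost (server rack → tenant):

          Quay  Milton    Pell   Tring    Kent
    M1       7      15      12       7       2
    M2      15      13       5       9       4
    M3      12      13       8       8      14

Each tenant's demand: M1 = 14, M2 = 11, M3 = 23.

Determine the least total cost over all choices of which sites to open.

For any fixed open set, each tenant goes to its cheapest open site; total = fixed + service.
{Kent}: M1→Kent 2·14=28, M2→Kent 4·11=44, M3→Kent 14·23=322. Service 394; fixed 124; total 518.
{Pell, Kent}: M1→Kent 2·14=28, M2→Kent 4·11=44, M3→Pell 8·23=184. Service 256; fixed 393; total 649.
{Tring, Kent}: service 256 + fixed 402 = 658
{Quay, Milton, Pell, Tring, Kent}: M1→Kent 2·14=28, M2→Kent 4·11=44, M3→Pell 8·23=184. Service 256; fixed 1168; total 1424.
No other subset beats 518.

Minimum total cost: 518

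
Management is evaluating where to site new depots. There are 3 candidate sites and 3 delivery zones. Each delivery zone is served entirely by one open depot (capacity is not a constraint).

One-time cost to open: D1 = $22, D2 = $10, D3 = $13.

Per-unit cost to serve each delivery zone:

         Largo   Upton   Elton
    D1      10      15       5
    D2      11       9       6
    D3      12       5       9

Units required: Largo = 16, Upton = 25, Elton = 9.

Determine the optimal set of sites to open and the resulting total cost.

Open D1 and D3; minimum total cost 365.

For any fixed open set, each delivery zone goes to its cheapest open site; total = fixed + service.
{D1, D3}: Largo→D1 10·16=160, Upton→D3 5·25=125, Elton→D1 5·9=45. Service 330; fixed 35; total 365.
{D1, D2, D3}: service 330 + fixed 45 = 375
{D2, D3}: Largo→D2 11·16=176, Upton→D3 5·25=125, Elton→D2 6·9=54. Service 355; fixed 23; total 378.
{D2}: service 455 + fixed 10 = 465
No other subset beats 365.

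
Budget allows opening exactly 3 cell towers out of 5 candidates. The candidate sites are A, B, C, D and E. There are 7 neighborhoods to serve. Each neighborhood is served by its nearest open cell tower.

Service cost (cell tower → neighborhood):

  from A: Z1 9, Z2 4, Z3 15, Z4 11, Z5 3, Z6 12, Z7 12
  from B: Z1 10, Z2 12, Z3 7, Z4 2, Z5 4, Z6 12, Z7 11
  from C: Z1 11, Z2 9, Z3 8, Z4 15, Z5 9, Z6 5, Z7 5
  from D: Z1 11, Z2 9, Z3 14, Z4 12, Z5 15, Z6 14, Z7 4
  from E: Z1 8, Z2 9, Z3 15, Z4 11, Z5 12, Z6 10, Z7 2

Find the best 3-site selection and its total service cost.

Choose A, B and C; total service cost 35.

With exactly 3 open, each neighborhood uses its cheapest among the chosen.
{A, B, C}: Z1→A 9, Z2→A 4, Z3→B 7, Z4→B 2, Z5→A 3, Z6→C 5, Z7→C 5. Service cost 35.
{A, B, E}: service cost 36
{B, C, E}: service cost 37
Among all 10 size-3 choices, {A, B, C} is lowest.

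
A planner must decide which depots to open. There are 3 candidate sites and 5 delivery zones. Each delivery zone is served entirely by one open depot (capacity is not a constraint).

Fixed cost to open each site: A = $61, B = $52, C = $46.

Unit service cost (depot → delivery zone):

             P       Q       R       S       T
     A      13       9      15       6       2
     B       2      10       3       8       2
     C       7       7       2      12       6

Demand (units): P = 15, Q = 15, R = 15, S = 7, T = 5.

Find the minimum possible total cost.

Minimum total cost: 329

For any fixed open set, each delivery zone goes to its cheapest open site; total = fixed + service.
{B, C}: P→B 2·15=30, Q→C 7·15=105, R→C 2·15=30, S→B 8·7=56, T→B 2·5=10. Service 231; fixed 98; total 329.
{B}: service 291 + fixed 52 = 343
{A, B}: service 262 + fixed 113 = 375
{A, B, C}: service 217 + fixed 159 = 376
(All 7 nonempty subsets were checked; B and C is lowest.)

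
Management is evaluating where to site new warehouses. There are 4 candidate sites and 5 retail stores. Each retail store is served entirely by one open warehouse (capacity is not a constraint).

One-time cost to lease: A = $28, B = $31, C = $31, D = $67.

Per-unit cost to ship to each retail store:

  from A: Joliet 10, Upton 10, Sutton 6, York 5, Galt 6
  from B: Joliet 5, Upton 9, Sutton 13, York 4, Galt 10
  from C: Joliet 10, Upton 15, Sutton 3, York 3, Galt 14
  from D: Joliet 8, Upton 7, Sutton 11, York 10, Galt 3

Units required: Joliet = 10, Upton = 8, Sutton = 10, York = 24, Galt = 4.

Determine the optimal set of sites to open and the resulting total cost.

Open B and C; minimum total cost 326.

For any fixed open set, each retail store goes to its cheapest open site; total = fixed + service.
{B, C}: Joliet→B 5·10=50, Upton→B 9·8=72, Sutton→C 3·10=30, York→C 3·24=72, Galt→B 10·4=40. Service 264; fixed 62; total 326.
{A, B, C}: service 248 + fixed 90 = 338
{C, D}: Joliet→D 8·10=80, Upton→D 7·8=56, Sutton→C 3·10=30, York→C 3·24=72, Galt→D 3·4=12. Service 250; fixed 98; total 348.
{A, B, C, D}: service 220 + fixed 157 = 377
No other subset beats 326.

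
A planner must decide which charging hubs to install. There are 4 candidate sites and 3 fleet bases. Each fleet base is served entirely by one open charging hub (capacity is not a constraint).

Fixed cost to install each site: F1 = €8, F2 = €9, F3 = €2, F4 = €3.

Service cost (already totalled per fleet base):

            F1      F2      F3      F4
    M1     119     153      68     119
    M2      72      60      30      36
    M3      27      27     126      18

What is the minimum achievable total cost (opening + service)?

For any fixed open set, each fleet base goes to its cheapest open site; total = fixed + service.
{F3, F4}: M1→F3 68, M2→F3 30, M3→F4 18. Service 116; fixed 5; total 121.
{F1, F3, F4}: M1→F3 68, M2→F3 30, M3→F4 18. Service 116; fixed 13; total 129.
{F2, F3, F4}: M1→F3 68, M2→F3 30, M3→F4 18. Service 116; fixed 14; total 130.
{F1, F2, F3, F4}: M1→F3 68, M2→F3 30, M3→F4 18. Service 116; fixed 22; total 138.
No other subset beats 121.

Minimum total cost: 121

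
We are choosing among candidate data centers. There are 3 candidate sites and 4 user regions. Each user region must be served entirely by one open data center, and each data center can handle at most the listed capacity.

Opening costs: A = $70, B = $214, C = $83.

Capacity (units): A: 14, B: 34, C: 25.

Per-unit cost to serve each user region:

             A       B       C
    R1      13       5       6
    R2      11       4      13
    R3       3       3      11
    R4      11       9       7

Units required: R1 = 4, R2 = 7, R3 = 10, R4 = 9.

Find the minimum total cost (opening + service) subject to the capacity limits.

Minimum total cost: 361

Open {A, C}: R1→C 6·4=24, R2→C 13·7=91, R3→A 3·10=30, R4→C 7·9=63.
Loads: A carries 10/14, C carries 20/25. Service 208; fixed 153; total 361.
Next best feasible plan costs 373.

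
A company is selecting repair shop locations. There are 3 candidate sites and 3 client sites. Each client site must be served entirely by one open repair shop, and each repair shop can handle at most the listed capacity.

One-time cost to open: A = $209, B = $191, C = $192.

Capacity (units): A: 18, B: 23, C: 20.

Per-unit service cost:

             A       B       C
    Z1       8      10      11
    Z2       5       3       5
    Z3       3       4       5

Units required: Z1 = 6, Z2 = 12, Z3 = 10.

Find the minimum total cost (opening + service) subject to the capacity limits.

Open {A, B}: Z1→A 8·6=48, Z2→B 3·12=36, Z3→A 3·10=30.
Loads: A carries 16/18, B carries 12/23. Service 114; fixed 400; total 514.
Next best feasible plan costs 524.

Minimum total cost: 514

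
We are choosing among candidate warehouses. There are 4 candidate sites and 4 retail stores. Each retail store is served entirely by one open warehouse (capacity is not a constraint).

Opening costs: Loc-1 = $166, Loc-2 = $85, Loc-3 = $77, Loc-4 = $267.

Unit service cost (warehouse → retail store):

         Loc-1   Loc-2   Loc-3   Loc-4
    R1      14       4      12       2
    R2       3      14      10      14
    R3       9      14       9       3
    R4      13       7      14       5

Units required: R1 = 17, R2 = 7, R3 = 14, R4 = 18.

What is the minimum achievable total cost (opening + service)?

For any fixed open set, each retail store goes to its cheapest open site; total = fixed + service.
{Loc-4}: R1→Loc-4 2·17=34, R2→Loc-4 14·7=98, R3→Loc-4 3·14=42, R4→Loc-4 5·18=90. Service 264; fixed 267; total 531.
{Loc-2, Loc-3}: R1→Loc-2 4·17=68, R2→Loc-3 10·7=70, R3→Loc-3 9·14=126, R4→Loc-2 7·18=126. Service 390; fixed 162; total 552.
{Loc-2}: R1→Loc-2 4·17=68, R2→Loc-2 14·7=98, R3→Loc-2 14·14=196, R4→Loc-2 7·18=126. Service 488; fixed 85; total 573.
{Loc-1, Loc-2, Loc-3, Loc-4}: service 187 + fixed 595 = 782
(All 15 nonempty subsets were checked; Loc-4 only is lowest.)

Minimum total cost: 531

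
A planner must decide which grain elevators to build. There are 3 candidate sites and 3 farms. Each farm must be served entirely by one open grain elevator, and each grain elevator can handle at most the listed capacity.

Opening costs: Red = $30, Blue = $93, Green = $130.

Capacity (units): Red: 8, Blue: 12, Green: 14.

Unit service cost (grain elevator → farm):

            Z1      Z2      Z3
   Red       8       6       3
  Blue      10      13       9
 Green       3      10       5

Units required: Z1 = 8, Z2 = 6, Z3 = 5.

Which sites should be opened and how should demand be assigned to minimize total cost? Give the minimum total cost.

Open {Red, Green}: Z1→Green 3·8=24, Z2→Red 6·6=36, Z3→Green 5·5=25.
Loads: Red carries 6/8, Green carries 13/14. Service 85; fixed 160; total 245.
Next best feasible plan costs 259.

Minimum total cost: 245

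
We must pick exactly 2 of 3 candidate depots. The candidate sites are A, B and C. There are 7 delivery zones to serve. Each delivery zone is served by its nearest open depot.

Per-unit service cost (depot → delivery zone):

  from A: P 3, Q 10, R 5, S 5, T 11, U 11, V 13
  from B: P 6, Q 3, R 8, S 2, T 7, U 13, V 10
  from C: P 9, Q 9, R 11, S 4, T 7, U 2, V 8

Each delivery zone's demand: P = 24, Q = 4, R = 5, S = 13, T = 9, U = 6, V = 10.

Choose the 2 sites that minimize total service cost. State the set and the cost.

With exactly 2 open, each delivery zone uses its cheapest among the chosen.
{A, C}: P→A 3·24=72, Q→C 9·4=36, R→A 5·5=25, S→C 4·13=52, T→C 7·9=63, U→C 2·6=12, V→C 8·10=80. Service cost 340.
{A, B}: service cost 364
{B, C}: service cost 377
Among all 3 size-2 choices, {A, C} is lowest.

Choose A and C; total service cost 340.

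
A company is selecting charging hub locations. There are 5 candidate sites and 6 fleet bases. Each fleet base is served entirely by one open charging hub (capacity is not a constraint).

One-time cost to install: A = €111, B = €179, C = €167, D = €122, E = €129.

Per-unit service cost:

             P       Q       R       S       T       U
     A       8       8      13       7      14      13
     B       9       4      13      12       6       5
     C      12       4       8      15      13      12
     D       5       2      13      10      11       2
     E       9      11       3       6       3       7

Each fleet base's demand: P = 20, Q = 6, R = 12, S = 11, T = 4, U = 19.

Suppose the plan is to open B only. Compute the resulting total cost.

Total cost: 790

Each fleet base is assigned to its cheapest site among the open ones.
{B}: P→B 9·20=180, Q→B 4·6=24, R→B 13·12=156, S→B 12·11=132, T→B 6·4=24, U→B 5·19=95. Service 611; fixed 179; total 790.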